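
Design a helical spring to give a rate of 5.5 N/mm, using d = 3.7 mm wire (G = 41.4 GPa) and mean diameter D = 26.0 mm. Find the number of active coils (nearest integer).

10

N_a = Gd⁴/(8D³k) = (41.4×10³ × 3.7⁴)/(8 × 26.0³ × 5.5)
    = 7.75903e+06 / 773344 = 10.03 → 10 coils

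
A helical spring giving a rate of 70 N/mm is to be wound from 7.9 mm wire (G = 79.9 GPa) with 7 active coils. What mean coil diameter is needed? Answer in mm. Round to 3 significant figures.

43.0 mm

D = (Gd⁴/(8N_a·k))^(1/3) = (79.9×10³·7.9⁴/(8·7·70))^(1/3)
  = (79390.6)^(1/3) = 42.9790 mm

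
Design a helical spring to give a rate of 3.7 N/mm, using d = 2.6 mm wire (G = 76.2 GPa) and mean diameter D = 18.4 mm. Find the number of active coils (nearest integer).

N_a = Gd⁴/(8D³k) = (76.2×10³ × 2.6⁴)/(8 × 18.4³ × 3.7)
    = 3.48216e+06 / 184393 = 18.88 → 19 coils

19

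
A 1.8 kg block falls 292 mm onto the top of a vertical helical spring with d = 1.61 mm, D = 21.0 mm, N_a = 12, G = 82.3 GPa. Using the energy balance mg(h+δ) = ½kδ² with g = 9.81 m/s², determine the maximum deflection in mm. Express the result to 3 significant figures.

k = Gd⁴/(8D³N_a) = (82.3×10³)(1.61⁴)/(8·21.0³·12) = 0.62198 N/mm
W = mg = 1.8 × 9.81 = 17.658 N
½kδ² − Wδ − Wh = 0 → δ = (W + √(W² + 2kWh))/k
δ = (17.658 + √(311.8 + 6413.99))/0.62198 = (17.658 + 82.011)/0.62198 = 160.25 mm

160 mm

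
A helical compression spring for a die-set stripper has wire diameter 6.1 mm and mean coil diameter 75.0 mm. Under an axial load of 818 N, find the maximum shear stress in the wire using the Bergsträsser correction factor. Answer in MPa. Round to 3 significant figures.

Spring index C = D/d = 75.0/6.1 = 12.2951
K_B = (4C+2)/(4C−3) = 51.180/46.180 = 1.1083
τ₀ = 8FD/(πd³) = 8·818·75.0/(π·6.1³) = 490800/713.08 = 688.28 MPa
τ_max = K·τ₀ = 1.1083 × 688.28 = 762.8 MPa

763 MPa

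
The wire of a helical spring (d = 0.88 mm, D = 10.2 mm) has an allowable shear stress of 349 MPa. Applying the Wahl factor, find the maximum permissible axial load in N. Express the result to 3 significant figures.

8.15 N

C = D/d = 10.2/0.88 = 11.5909
K_W = (4C−1)/(4C−4) + 0.615/C = 45.364/42.364 + 0.0531 = 1.1239
τ_max = K·8FD/(πd³) → F_max = τ_allow·πd³/(8DK)
F_max = 349·π·0.88³/(8·10.2·1.1239) = 747.18/91.708 = 8.1473 N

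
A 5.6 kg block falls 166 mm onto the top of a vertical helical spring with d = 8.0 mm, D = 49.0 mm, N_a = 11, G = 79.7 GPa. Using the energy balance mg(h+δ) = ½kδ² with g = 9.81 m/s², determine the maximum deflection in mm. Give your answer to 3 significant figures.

25.9 mm

k = Gd⁴/(8D³N_a) = (79.7×10³)(8.0⁴)/(8·49.0³·11) = 31.532 N/mm
W = mg = 5.6 × 9.81 = 54.936 N
½kδ² − Wδ − Wh = 0 → δ = (W + √(W² + 2kWh))/k
δ = (54.936 + √(3018 + 575099))/31.532 = (54.936 + 760.34)/31.532 = 25.856 mm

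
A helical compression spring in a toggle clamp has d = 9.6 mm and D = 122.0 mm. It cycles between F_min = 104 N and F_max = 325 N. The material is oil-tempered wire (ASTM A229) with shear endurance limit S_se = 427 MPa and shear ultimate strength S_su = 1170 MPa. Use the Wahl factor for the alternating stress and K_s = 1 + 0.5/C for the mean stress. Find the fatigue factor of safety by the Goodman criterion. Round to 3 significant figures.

5.95

C = D/d = 122.0/9.6 = 12.7083; K_W = (4C−1)/(4C−4)+0.615/C = 1.1125; K_s = 1+0.5/C = 1.0393
F_a = (F_max−F_min)/2 = 110.5 N; F_m = (F_max+F_min)/2 = 214.5 N
τ_a = K_W·8F_aD/(πd³) = 1.1125 × 38.802 = 43.165 MPa
τ_m = K_s·8F_mD/(πd³) = 1.0393 × 75.321 = 78.284 MPa
Goodman: 1/n_f = τ_a/S_se + τ_m/S_su = 43.165/427 + 78.284/1170 = 0.10109 + 0.06691 = 0.168
n_f = 1/0.168 = 5.952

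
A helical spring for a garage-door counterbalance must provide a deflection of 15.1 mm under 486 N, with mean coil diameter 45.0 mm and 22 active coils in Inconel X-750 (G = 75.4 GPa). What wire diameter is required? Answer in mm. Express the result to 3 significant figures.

Required rate k = F/δ = 486/15.1 = 32.185 N/mm
d = (8D³N_a·k / G)^(1/4) = (8·45.0³·22·32.185 / (75.4×10³))^0.25
  = (6846)^0.25 = 9.0962 mm

9.10 mm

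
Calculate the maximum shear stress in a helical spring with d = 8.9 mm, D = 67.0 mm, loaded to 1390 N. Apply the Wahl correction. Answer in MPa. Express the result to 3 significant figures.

Spring index C = D/d = 67.0/8.9 = 7.5281
K_W = (4C−1)/(4C−4) + 0.615/C = 29.112/26.112 + 0.0817 = 1.1966
τ₀ = 8FD/(πd³) = 8·1390·67.0/(π·8.9³) = 745040/2214.7 = 336.4 MPa
τ_max = K·τ₀ = 1.1966 × 336.4 = 402.53 MPa

403 MPa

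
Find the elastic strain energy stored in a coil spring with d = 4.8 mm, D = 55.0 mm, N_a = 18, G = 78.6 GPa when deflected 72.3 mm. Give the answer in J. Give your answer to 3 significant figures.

k = Gd⁴/(8D³N_a) = (78.6×10³)(4.8⁴)/(8·55.0³·18) = 1.7416 N/mm
U = ½kδ² = 0.5 × 1.7416 × 72.3² = 4551.8 N·mm = 4.5518 J

4.55 J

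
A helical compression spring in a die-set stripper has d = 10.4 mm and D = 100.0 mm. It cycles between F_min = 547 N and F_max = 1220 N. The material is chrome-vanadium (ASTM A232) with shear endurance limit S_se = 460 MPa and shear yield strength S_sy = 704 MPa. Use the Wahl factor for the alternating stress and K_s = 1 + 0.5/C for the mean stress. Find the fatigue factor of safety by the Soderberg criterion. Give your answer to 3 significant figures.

2.04

C = D/d = 100.0/10.4 = 9.6154; K_W = (4C−1)/(4C−4)+0.615/C = 1.1510; K_s = 1+0.5/C = 1.0520
F_a = (F_max−F_min)/2 = 336.5 N; F_m = (F_max+F_min)/2 = 883.5 N
τ_a = K_W·8F_aD/(πd³) = 1.1510 × 76.177 = 87.681 MPa
τ_m = K_s·8F_mD/(πd³) = 1.0520 × 200.01 = 210.41 MPa
Soderberg: 1/n_f = τ_a/S_se + τ_m/S_sy = 87.681/460 + 210.41/704 = 0.19061 + 0.29888 = 0.48949
n_f = 1/0.48949 = 2.043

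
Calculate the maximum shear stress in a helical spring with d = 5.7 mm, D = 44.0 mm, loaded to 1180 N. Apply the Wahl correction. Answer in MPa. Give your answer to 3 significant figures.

Spring index C = D/d = 44.0/5.7 = 7.7193
K_W = (4C−1)/(4C−4) + 0.615/C = 29.877/26.877 + 0.0797 = 1.1913
τ₀ = 8FD/(πd³) = 8·1180·44.0/(π·5.7³) = 415360/581.8 = 713.92 MPa
τ_max = K·τ₀ = 1.1913 × 713.92 = 850.49 MPa

850 MPa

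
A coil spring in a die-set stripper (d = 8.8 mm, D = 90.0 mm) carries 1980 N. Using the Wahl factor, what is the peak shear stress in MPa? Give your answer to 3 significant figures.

760 MPa

Spring index C = D/d = 90.0/8.8 = 10.2273
K_W = (4C−1)/(4C−4) + 0.615/C = 39.909/36.909 + 0.0601 = 1.1414
τ₀ = 8FD/(πd³) = 8·1980·90.0/(π·8.8³) = 1.4256e+06/2140.9 = 665.89 MPa
τ_max = K·τ₀ = 1.1414 × 665.89 = 760.05 MPa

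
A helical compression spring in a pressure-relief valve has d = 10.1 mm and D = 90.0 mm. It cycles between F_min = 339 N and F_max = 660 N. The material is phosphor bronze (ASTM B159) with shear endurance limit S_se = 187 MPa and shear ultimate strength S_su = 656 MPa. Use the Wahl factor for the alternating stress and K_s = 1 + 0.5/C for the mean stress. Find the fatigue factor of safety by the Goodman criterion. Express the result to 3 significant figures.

C = D/d = 90.0/10.1 = 8.9109; K_W = (4C−1)/(4C−4)+0.615/C = 1.1638; K_s = 1+0.5/C = 1.0561
F_a = (F_max−F_min)/2 = 160.5 N; F_m = (F_max+F_min)/2 = 499.5 N
τ_a = K_W·8F_aD/(πd³) = 1.1638 × 35.702 = 41.551 MPa
τ_m = K_s·8F_mD/(πd³) = 1.0561 × 111.11 = 117.34 MPa
Goodman: 1/n_f = τ_a/S_se + τ_m/S_su = 41.551/187 + 117.34/656 = 0.22220 + 0.17888 = 0.40108
n_f = 1/0.40108 = 2.493

2.49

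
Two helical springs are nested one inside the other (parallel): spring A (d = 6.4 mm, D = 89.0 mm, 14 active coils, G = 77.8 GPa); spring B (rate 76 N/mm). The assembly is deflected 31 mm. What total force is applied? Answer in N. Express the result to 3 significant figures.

2410 N

k_A = Gd⁴/(8D³N_a) = (77.8×10³)(6.4⁴)/(8·89.0³·14) = 1.6531 N/mm
Parallel: k_eq = 1.6531 + 76 = 77.653 N/mm
F = k_eq·δ = 77.653·31 = 2407.2 N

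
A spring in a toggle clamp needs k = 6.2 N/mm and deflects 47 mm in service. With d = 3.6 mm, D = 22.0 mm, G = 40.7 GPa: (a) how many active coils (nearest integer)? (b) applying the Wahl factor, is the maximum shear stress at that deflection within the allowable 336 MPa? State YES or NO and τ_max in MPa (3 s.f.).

N_a = Gd⁴/(8D³k) = (40.7×10³)(3.6⁴)/(8·22.0³·6.2) = 12.94 → N_a = 13
Actual rate k = Gd⁴/(8D³·13) = 6.1731 N/mm
Working load F = kδ = 6.1731·47 = 290.14 N
C = 22.0/3.6 = 6.1111; K_W = (4C−1)/(4C−4)+0.615/C = 1.2474
τ_max = K_W·8FD/(πd³) = 1.2474·348.38 = 434.56 MPa
τ_max > 336 MPa → exceeds allowable

(a) 13 coils; (b) NO, τ_max = 435 MPa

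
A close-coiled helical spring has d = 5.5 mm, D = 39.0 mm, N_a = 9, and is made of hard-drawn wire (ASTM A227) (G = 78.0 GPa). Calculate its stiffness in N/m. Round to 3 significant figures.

k = Gd⁴/(8D³N_a) = (78.0×10³ × 5.5⁴) / (8 × 39.0³ × 9)
  = 7.13749e+07 / 4.27097e+06 = 16.712 N/mm = 16712 N/m

16700 N/m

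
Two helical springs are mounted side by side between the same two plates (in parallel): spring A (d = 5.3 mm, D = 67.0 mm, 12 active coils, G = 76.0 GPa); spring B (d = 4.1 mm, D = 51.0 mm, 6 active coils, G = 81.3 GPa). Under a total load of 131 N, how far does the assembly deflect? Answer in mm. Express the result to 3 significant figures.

k_A = Gd⁴/(8D³N_a) = (76.0×10³)(5.3⁴)/(8·67.0³·12) = 2.0769 N/mm
k_B = Gd⁴/(8D³N_a) = (81.3×10³)(4.1⁴)/(8·51.0³·6) = 3.6081 N/mm
Parallel: k_eq = 2.0769 + 3.6081 = 5.685 N/mm
δ = F/k_eq = 131/5.685 = 23.043 mm

23.0 mm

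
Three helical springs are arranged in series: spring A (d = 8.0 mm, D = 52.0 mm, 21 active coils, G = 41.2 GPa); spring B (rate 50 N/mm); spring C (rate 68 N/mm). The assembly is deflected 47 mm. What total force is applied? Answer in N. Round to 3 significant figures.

k_A = Gd⁴/(8D³N_a) = (41.2×10³)(8.0⁴)/(8·52.0³·21) = 7.1439 N/mm
Series: 1/k_eq = 1/7.1439 + 1/50 + 1/68 = 0.17468; k_eq = 5.7246 N/mm
F = k_eq·δ = 5.7246·47 = 269.06 N

269 N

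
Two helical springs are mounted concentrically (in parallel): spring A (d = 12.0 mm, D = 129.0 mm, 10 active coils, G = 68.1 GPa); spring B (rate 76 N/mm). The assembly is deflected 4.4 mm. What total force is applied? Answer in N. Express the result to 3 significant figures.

371 N

k_A = Gd⁴/(8D³N_a) = (68.1×10³)(12.0⁴)/(8·129.0³·10) = 8.2227 N/mm
Parallel: k_eq = 8.2227 + 76 = 84.223 N/mm
F = k_eq·δ = 84.223·4.4 = 370.58 N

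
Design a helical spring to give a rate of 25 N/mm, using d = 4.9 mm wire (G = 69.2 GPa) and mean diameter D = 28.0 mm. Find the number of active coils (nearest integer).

N_a = Gd⁴/(8D³k) = (69.2×10³ × 4.9⁴)/(8 × 28.0³ × 25)
    = 3.98924e+07 / 4.3904e+06 = 9.086 → 9 coils

9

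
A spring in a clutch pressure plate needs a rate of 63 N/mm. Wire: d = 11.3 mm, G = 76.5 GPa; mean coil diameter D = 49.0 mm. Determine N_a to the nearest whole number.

N_a = Gd⁴/(8D³k) = (76.5×10³ × 11.3⁴)/(8 × 49.0³ × 63)
    = 1.24731e+09 / 5.92951e+07 = 21.04 → 21 coils

21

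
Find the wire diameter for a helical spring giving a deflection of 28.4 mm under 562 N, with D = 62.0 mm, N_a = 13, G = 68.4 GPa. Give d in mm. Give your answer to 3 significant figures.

9.20 mm

Required rate k = F/δ = 562/28.4 = 19.789 N/mm
d = (8D³N_a·k / G)^(1/4) = (8·62.0³·13·19.789 / (68.4×10³))^0.25
  = (7170.8)^0.25 = 9.2022 mm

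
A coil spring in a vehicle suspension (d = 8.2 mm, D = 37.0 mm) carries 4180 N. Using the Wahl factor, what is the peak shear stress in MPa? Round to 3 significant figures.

964 MPa

Spring index C = D/d = 37.0/8.2 = 4.5122
K_W = (4C−1)/(4C−4) + 0.615/C = 17.049/14.049 + 0.1363 = 1.3498
τ₀ = 8FD/(πd³) = 8·4180·37.0/(π·8.2³) = 1.23728e+06/1732.2 = 714.29 MPa
τ_max = K·τ₀ = 1.3498 × 714.29 = 964.18 MPa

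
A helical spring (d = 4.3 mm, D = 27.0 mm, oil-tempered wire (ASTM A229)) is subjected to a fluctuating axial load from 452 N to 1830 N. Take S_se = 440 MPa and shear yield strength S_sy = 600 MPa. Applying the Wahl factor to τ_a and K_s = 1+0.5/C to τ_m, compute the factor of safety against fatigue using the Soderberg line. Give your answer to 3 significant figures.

C = D/d = 27.0/4.3 = 6.2791; K_W = (4C−1)/(4C−4)+0.615/C = 1.2400; K_s = 1+0.5/C = 1.0796
F_a = (F_max−F_min)/2 = 689 N; F_m = (F_max+F_min)/2 = 1141 N
τ_a = K_W·8F_aD/(πd³) = 1.2400 × 595.82 = 738.83 MPa
τ_m = K_s·8F_mD/(πd³) = 1.0796 × 986.7 = 1065.3 MPa
Soderberg: 1/n_f = τ_a/S_se + τ_m/S_sy = 738.83/440 + 1065.3/600 = 1.67916 + 1.77545 = 3.4546
n_f = 1/3.4546 = 0.2895

0.289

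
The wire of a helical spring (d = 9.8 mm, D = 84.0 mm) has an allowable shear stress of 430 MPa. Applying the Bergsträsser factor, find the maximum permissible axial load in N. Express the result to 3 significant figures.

1630 N

C = D/d = 84.0/9.8 = 8.5714
K_B = (4C+2)/(4C−3) = 36.286/31.286 = 1.1598
τ_max = K·8FD/(πd³) → F_max = τ_allow·πd³/(8DK)
F_max = 430·π·9.8³/(8·84.0·1.1598) = 1.2714e+06/779.4 = 1631.3 N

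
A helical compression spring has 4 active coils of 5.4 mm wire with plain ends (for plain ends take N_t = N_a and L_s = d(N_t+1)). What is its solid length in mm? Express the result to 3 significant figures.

27.0 mm

plain ends: N_t = N_a = 4
L_s = d·(N_t+1) = 5.4 × 5 = 27 mm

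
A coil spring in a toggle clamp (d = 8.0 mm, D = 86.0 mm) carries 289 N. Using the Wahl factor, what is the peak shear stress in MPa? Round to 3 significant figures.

Spring index C = D/d = 86.0/8.0 = 10.7500
K_W = (4C−1)/(4C−4) + 0.615/C = 42.000/39.000 + 0.0572 = 1.1341
τ₀ = 8FD/(πd³) = 8·289·86.0/(π·8.0³) = 198832/1608.5 = 123.61 MPa
τ_max = K·τ₀ = 1.1341 × 123.61 = 140.19 MPa

140 MPa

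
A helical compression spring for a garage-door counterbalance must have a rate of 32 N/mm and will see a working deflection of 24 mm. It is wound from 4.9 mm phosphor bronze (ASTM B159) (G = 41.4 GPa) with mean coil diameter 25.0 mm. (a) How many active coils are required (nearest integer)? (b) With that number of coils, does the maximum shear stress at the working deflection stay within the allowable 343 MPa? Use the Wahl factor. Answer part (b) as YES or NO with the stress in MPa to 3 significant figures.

N_a = Gd⁴/(8D³k) = (41.4×10³)(4.9⁴)/(8·25.0³·32) = 5.967 → N_a = 6
Actual rate k = Gd⁴/(8D³·6) = 31.822 N/mm
Working load F = kδ = 31.822·24 = 763.72 N
C = 25.0/4.9 = 5.1020; K_W = (4C−1)/(4C−4)+0.615/C = 1.3034
τ_max = K_W·8FD/(πd³) = 1.3034·413.26 = 538.64 MPa
τ_max > 343 MPa → exceeds allowable

(a) 6 coils; (b) NO, τ_max = 539 MPa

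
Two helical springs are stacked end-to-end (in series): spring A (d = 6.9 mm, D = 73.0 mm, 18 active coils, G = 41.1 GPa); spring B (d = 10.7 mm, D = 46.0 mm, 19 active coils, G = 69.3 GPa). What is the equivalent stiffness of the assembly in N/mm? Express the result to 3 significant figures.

1.62 N/mm

k_A = Gd⁴/(8D³N_a) = (41.1×10³)(6.9⁴)/(8·73.0³·18) = 1.6631 N/mm
k_B = Gd⁴/(8D³N_a) = (69.3×10³)(10.7⁴)/(8·46.0³·19) = 61.398 N/mm
Series: 1/k_eq = 1/1.6631 + 1/61.398 = 0.61759; k_eq = 1.6192 N/mm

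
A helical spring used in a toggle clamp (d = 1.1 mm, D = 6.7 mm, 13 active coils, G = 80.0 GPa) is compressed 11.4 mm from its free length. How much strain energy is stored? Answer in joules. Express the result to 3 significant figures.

k = Gd⁴/(8D³N_a) = (80.0×10³)(1.1⁴)/(8·6.7³·13) = 3.7446 N/mm
U = ½kδ² = 0.5 × 3.7446 × 11.4² = 243.32 N·mm = 0.24332 J

0.243 J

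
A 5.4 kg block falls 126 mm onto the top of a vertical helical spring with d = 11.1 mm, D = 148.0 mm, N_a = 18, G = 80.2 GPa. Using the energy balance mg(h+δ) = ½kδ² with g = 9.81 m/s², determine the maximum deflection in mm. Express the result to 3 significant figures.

k = Gd⁴/(8D³N_a) = (80.2×10³)(11.1⁴)/(8·148.0³·18) = 2.6081 N/mm
W = mg = 5.4 × 9.81 = 52.974 N
½kδ² − Wδ − Wh = 0 → δ = (W + √(W² + 2kWh))/k
δ = (52.974 + √(2806.2 + 34816.2))/2.6081 = (52.974 + 193.97)/2.6081 = 94.683 mm

94.7 mm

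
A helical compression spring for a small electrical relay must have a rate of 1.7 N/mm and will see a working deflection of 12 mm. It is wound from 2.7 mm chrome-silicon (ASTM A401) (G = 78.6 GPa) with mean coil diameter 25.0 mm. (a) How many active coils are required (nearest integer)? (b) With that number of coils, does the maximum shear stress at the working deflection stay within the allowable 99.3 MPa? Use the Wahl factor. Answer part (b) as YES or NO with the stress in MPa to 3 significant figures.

(a) 20 coils; (b) YES, τ_max = 75.0 MPa

N_a = Gd⁴/(8D³k) = (78.6×10³)(2.7⁴)/(8·25.0³·1.7) = 19.66 → N_a = 20
Actual rate k = Gd⁴/(8D³·20) = 1.6709 N/mm
Working load F = kδ = 1.6709·12 = 20.05 N
C = 25.0/2.7 = 9.2593; K_W = (4C−1)/(4C−4)+0.615/C = 1.1572
τ_max = K_W·8FD/(πd³) = 1.1572·64.85 = 75.046 MPa
τ_max ≤ 99.3 MPa → acceptable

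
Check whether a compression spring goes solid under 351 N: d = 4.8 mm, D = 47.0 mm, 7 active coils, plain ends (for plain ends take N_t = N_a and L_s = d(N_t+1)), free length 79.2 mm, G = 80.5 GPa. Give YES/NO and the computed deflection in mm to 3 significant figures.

YES, δ = 47.8 mm

k = Gd⁴/(8D³N_a) = (80.5×10³)(4.8⁴)/(8·47.0³·7) = 7.3499 N/mm
N_t = 7; L_s = 4.8·8 = 38.4 mm; δ_solid = L₀ − L_s = 79.2 − 38.4 = 40.8 mm
δ = F/k = 351/7.3499 = 47.756 mm
δ ≥ δ_solid → spring goes solid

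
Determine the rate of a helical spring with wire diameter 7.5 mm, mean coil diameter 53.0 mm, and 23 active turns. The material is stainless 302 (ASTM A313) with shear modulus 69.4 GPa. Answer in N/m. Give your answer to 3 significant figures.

8020 N/m

k = Gd⁴/(8D³N_a) = (69.4×10³ × 7.5⁴) / (8 × 53.0³ × 23)
  = 2.19586e+08 / 2.73934e+07 = 8.016 N/mm = 8016 N/m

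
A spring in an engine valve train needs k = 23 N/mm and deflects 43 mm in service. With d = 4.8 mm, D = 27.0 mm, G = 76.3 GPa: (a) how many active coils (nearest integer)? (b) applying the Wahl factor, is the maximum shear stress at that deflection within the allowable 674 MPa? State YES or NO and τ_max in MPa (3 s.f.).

(a) 11 coils; (b) NO, τ_max = 795 MPa

N_a = Gd⁴/(8D³k) = (76.3×10³)(4.8⁴)/(8·27.0³·23) = 11.18 → N_a = 11
Actual rate k = Gd⁴/(8D³·11) = 23.384 N/mm
Working load F = kδ = 23.384·43 = 1005.5 N
C = 27.0/4.8 = 5.6250; K_W = (4C−1)/(4C−4)+0.615/C = 1.2715
τ_max = K_W·8FD/(πd³) = 1.2715·625.12 = 794.84 MPa
τ_max > 674 MPa → exceeds allowable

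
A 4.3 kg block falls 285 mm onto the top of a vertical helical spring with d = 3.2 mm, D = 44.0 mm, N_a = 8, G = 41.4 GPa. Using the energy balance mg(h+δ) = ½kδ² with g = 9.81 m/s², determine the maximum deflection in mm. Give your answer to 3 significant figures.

k = Gd⁴/(8D³N_a) = (41.4×10³)(3.2⁴)/(8·44.0³·8) = 0.79627 N/mm
W = mg = 4.3 × 9.81 = 42.183 N
½kδ² − Wδ − Wh = 0 → δ = (W + √(W² + 2kWh))/k
δ = (42.183 + √(1779.4 + 19145.8))/0.79627 = (42.183 + 144.66)/0.79627 = 234.64 mm

235 mm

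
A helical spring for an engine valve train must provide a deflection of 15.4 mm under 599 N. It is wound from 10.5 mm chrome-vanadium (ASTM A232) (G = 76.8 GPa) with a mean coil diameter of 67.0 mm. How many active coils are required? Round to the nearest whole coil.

Required rate k = F/δ = 599/15.4 = 38.896 N/mm
N_a = Gd⁴/(8D³k) = (76.8×10³ × 10.5⁴)/(8 × 67.0³ × 38.896)
    = 9.33509e+08 / 9.35881e+07 = 9.975 → 10 coils

10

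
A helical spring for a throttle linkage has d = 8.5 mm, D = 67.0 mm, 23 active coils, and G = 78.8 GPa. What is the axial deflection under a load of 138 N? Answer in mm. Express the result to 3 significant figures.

k = Gd⁴/(8D³N_a) = (78.8×10³)(8.5⁴)/(8·67.0³·23) = 7.4329 N/mm
δ = F/k = 138 / 7.4329 = 18.566 mm

18.6 mm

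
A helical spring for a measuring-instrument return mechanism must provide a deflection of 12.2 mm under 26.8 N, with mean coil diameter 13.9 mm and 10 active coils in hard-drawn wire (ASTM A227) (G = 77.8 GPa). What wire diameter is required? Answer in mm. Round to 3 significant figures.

1.57 mm

Required rate k = F/δ = 26.8/12.2 = 2.1967 N/mm
d = (8D³N_a·k / G)^(1/4) = (8·13.9³·10·2.1967 / (77.8×10³))^0.25
  = (6.0664)^0.25 = 1.5694 mm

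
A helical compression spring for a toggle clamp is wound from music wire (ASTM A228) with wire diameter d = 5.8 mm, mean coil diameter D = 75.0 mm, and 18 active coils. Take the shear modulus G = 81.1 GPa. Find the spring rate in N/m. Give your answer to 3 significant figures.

1510 N/m

k = Gd⁴/(8D³N_a) = (81.1×10³ × 5.8⁴) / (8 × 75.0³ × 18)
  = 9.17768e+07 / 6.075e+07 = 1.5107 N/mm = 1510.7 N/m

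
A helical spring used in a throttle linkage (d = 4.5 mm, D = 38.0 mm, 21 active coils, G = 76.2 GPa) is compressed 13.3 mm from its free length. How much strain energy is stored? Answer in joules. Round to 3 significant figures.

k = Gd⁴/(8D³N_a) = (76.2×10³)(4.5⁴)/(8·38.0³·21) = 3.3896 N/mm
U = ½kδ² = 0.5 × 3.3896 × 13.3² = 299.79 N·mm = 0.29979 J

0.300 J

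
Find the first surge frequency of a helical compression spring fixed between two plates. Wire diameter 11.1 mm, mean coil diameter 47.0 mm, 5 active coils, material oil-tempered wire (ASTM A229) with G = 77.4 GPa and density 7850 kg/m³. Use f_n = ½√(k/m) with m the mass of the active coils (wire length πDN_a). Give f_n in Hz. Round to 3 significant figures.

k = Gd⁴/(8D³N_a) = (77.4×10³)(11.1⁴)/(8·47.0³·5) = 282.93 N/mm = 2.8293e+05 N/m
Wire length L = πDN_a = π·47.0·5 = 738.27 mm
m = ρ·(πd²/4)·L = 7850 × 96.769×10⁻⁶ m² × 0.73827 m = 0.56082 kg
f_n = ½√(k/m) = 0.5·√(2.8293e+05/0.56082) = 0.5·√(5.0449e+05) = 355.14 Hz

355 Hz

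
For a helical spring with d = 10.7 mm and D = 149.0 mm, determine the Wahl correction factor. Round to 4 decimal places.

C = D/d = 149.0/10.7 = 13.9252
K_W = (4C−1)/(4C−4) + 0.615/C = 54.701/51.701 + 0.0442 = 1.1022

1.1022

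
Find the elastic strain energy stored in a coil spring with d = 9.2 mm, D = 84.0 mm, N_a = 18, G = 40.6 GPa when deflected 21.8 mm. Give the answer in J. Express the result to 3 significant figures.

k = Gd⁴/(8D³N_a) = (40.6×10³)(9.2⁴)/(8·84.0³·18) = 3.4078 N/mm
U = ½kδ² = 0.5 × 3.4078 × 21.8² = 809.77 N·mm = 0.80977 J

0.810 J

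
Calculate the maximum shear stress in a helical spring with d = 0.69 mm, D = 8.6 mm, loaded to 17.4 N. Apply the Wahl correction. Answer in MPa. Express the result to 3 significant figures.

Spring index C = D/d = 8.6/0.69 = 12.4638
K_W = (4C−1)/(4C−4) + 0.615/C = 48.855/45.855 + 0.0493 = 1.1148
τ₀ = 8FD/(πd³) = 8·17.4·8.6/(π·0.69³) = 1197.12/1.032 = 1160 MPa
τ_max = K·τ₀ = 1.1148 × 1160 = 1293.1 MPa

1290 MPa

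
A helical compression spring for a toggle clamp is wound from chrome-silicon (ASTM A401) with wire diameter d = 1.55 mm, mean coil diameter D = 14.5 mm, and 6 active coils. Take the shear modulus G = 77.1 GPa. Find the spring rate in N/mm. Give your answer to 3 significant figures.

3.04 N/mm

k = Gd⁴/(8D³N_a) = (77.1×10³ × 1.55⁴) / (8 × 14.5³ × 6)
  = 445022 / 146334 = 3.0411 N/mm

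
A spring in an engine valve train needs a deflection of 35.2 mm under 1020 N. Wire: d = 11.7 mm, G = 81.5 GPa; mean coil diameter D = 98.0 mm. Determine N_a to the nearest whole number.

7

Required rate k = F/δ = 1020/35.2 = 28.977 N/mm
N_a = Gd⁴/(8D³k) = (81.5×10³ × 11.7⁴)/(8 × 98.0³ × 28.977)
    = 1.52722e+09 / 2.18185e+08 = 7 → 7 coils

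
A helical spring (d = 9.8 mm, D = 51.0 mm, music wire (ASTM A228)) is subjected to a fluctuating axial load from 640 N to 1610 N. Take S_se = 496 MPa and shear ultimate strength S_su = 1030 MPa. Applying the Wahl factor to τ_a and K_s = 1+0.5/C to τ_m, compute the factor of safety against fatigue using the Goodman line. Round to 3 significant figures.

C = D/d = 51.0/9.8 = 5.2041; K_W = (4C−1)/(4C−4)+0.615/C = 1.2966; K_s = 1+0.5/C = 1.0961
F_a = (F_max−F_min)/2 = 485 N; F_m = (F_max+F_min)/2 = 1125 N
τ_a = K_W·8F_aD/(πd³) = 1.2966 × 66.923 = 86.77 MPa
τ_m = K_s·8F_mD/(πd³) = 1.0961 × 155.23 = 170.15 MPa
Goodman: 1/n_f = τ_a/S_se + τ_m/S_su = 86.77/496 + 170.15/1030 = 0.17494 + 0.16519 = 0.34013
n_f = 1/0.34013 = 2.94

2.94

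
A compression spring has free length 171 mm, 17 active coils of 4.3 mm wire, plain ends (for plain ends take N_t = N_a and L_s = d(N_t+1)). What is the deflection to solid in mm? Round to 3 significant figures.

93.6 mm

N_t = 17; L_s = 4.3·18 = 77.4 mm
δ_solid = L₀ − L_s = 171 − 77.4 = 93.6 mm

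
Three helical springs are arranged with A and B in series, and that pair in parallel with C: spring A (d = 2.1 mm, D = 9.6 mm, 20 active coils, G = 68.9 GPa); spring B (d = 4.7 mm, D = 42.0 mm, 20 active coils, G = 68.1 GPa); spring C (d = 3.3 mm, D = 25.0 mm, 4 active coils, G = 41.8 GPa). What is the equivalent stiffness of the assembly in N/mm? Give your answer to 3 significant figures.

12.1 N/mm

k_A = Gd⁴/(8D³N_a) = (68.9×10³)(2.1⁴)/(8·9.6³·20) = 9.4659 N/mm
k_B = Gd⁴/(8D³N_a) = (68.1×10³)(4.7⁴)/(8·42.0³·20) = 2.8033 N/mm
k_C = Gd⁴/(8D³N_a) = (41.8×10³)(3.3⁴)/(8·25.0³·4) = 9.9143 N/mm
Springs A,B series: k_AB = 1/(1/9.4659+1/2.8033) = 2.1628 N/mm; parallel with C: k_eq = 2.1628+9.9143 = 12.077 N/mm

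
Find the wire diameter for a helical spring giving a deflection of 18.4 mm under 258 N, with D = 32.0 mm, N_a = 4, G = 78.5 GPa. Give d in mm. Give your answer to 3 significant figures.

Required rate k = F/δ = 258/18.4 = 14.022 N/mm
d = (8D³N_a·k / G)^(1/4) = (8·32.0³·4·14.022 / (78.5×10³))^0.25
  = (187.3)^0.25 = 3.6994 mm

3.70 mm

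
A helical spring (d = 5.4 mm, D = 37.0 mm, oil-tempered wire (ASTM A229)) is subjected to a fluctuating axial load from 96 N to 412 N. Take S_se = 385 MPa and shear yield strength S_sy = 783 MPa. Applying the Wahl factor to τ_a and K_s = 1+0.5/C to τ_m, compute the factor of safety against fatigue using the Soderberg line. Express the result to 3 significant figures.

C = D/d = 37.0/5.4 = 6.8519; K_W = (4C−1)/(4C−4)+0.615/C = 1.2179; K_s = 1+0.5/C = 1.0730
F_a = (F_max−F_min)/2 = 158 N; F_m = (F_max+F_min)/2 = 254 N
τ_a = K_W·8F_aD/(πd³) = 1.2179 × 94.54 = 115.14 MPa
τ_m = K_s·8F_mD/(πd³) = 1.0730 × 151.98 = 163.07 MPa
Soderberg: 1/n_f = τ_a/S_se + τ_m/S_sy = 115.14/385 + 163.07/783 = 0.29907 + 0.20827 = 0.50734
n_f = 1/0.50734 = 1.971

1.97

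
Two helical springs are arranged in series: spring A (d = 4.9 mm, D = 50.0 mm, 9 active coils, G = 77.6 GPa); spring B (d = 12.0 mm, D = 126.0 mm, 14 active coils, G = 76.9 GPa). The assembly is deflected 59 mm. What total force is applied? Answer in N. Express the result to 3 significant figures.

k_A = Gd⁴/(8D³N_a) = (77.6×10³)(4.9⁴)/(8·50.0³·9) = 4.9705 N/mm
k_B = Gd⁴/(8D³N_a) = (76.9×10³)(12.0⁴)/(8·126.0³·14) = 7.1174 N/mm
Series: 1/k_eq = 1/4.9705 + 1/7.1174 = 0.34169; k_eq = 2.9267 N/mm
F = k_eq·δ = 2.9267·59 = 172.67 N

173 N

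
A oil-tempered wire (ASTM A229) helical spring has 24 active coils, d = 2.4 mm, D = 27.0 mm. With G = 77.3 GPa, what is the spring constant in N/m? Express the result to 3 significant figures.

679 N/m

k = Gd⁴/(8D³N_a) = (77.3×10³ × 2.4⁴) / (8 × 27.0³ × 24)
  = 2.56463e+06 / 3.77914e+06 = 0.67863 N/mm = 678.63 N/m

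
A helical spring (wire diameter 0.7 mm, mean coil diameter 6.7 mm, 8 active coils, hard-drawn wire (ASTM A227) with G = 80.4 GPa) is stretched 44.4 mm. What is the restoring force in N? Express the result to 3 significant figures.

k = Gd⁴/(8D³N_a) = (80.4×10³)(0.7⁴)/(8·6.7³·8) = 1.0029 N/mm
F = k·δ = 1.0029 × 44.4 = 44.527 N

44.5 N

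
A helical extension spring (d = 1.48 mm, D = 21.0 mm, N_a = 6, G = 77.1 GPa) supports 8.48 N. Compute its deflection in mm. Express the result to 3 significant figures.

k = Gd⁴/(8D³N_a) = (77.1×10³)(1.48⁴)/(8·21.0³·6) = 0.83215 N/mm
δ = F/k = 8.48 / 0.83215 = 10.19 mm

10.2 mm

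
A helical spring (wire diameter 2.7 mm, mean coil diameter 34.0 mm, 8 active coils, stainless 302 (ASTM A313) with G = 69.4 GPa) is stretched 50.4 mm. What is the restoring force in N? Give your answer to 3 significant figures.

73.9 N

k = Gd⁴/(8D³N_a) = (69.4×10³)(2.7⁴)/(8·34.0³·8) = 1.4662 N/mm
F = k·δ = 1.4662 × 50.4 = 73.897 N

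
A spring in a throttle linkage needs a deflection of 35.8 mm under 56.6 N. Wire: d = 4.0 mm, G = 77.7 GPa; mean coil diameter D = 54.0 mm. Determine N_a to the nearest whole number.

10

Required rate k = F/δ = 56.6/35.8 = 1.581 N/mm
N_a = Gd⁴/(8D³k) = (77.7×10³ × 4.0⁴)/(8 × 54.0³ × 1.581)
    = 1.98912e+07 / 1.99161e+06 = 9.987 → 10 coils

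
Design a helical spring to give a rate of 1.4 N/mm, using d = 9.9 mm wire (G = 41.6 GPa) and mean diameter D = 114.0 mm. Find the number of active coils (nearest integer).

24

N_a = Gd⁴/(8D³k) = (41.6×10³ × 9.9⁴)/(8 × 114.0³ × 1.4)
    = 3.99608e+08 / 1.65933e+07 = 24.08 → 24 coils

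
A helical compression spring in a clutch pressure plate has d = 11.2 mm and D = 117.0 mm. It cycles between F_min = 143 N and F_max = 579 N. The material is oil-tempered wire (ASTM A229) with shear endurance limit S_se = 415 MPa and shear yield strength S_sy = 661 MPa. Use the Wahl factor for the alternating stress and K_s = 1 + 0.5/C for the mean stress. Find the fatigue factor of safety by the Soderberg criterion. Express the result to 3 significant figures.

4.03

C = D/d = 117.0/11.2 = 10.4464; K_W = (4C−1)/(4C−4)+0.615/C = 1.1383; K_s = 1+0.5/C = 1.0479
F_a = (F_max−F_min)/2 = 218 N; F_m = (F_max+F_min)/2 = 361 N
τ_a = K_W·8F_aD/(πd³) = 1.1383 × 46.23 = 52.623 MPa
τ_m = K_s·8F_mD/(πd³) = 1.0479 × 76.556 = 80.22 MPa
Soderberg: 1/n_f = τ_a/S_se + τ_m/S_sy = 52.623/415 + 80.22/661 = 0.12680 + 0.12136 = 0.24816
n_f = 1/0.24816 = 4.03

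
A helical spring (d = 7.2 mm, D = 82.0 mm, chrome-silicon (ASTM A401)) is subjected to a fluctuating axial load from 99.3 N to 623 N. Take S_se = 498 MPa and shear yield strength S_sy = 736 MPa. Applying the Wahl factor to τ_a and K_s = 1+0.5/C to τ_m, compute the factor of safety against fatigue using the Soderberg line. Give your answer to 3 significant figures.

1.62

C = D/d = 82.0/7.2 = 11.3889; K_W = (4C−1)/(4C−4)+0.615/C = 1.1262; K_s = 1+0.5/C = 1.0439
F_a = (F_max−F_min)/2 = 261.85 N; F_m = (F_max+F_min)/2 = 361.15 N
τ_a = K_W·8F_aD/(πd³) = 1.1262 × 146.49 = 164.98 MPa
τ_m = K_s·8F_mD/(πd³) = 1.0439 × 202.04 = 210.91 MPa
Soderberg: 1/n_f = τ_a/S_se + τ_m/S_sy = 164.98/498 + 210.91/736 = 0.33128 + 0.28657 = 0.61784
n_f = 1/0.61784 = 1.619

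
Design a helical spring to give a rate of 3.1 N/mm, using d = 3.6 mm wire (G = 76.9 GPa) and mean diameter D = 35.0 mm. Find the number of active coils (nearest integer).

12

N_a = Gd⁴/(8D³k) = (76.9×10³ × 3.6⁴)/(8 × 35.0³ × 3.1)
    = 1.29162e+07 / 1.0633e+06 = 12.15 → 12 coils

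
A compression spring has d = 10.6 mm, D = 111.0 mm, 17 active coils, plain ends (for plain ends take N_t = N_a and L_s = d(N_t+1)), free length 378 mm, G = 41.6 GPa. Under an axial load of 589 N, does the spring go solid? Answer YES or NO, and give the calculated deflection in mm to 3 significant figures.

YES, δ = 209 mm

k = Gd⁴/(8D³N_a) = (41.6×10³)(10.6⁴)/(8·111.0³·17) = 2.8236 N/mm
N_t = 17; L_s = 10.6·18 = 190.8 mm; δ_solid = L₀ − L_s = 378 − 190.8 = 187.2 mm
δ = F/k = 589/2.8236 = 208.6 mm
δ ≥ δ_solid → spring goes solid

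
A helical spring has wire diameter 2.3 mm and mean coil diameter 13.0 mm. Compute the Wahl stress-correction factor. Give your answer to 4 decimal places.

C = D/d = 13.0/2.3 = 5.6522
K_W = (4C−1)/(4C−4) + 0.615/C = 21.609/18.609 + 0.1088 = 1.2700

1.2700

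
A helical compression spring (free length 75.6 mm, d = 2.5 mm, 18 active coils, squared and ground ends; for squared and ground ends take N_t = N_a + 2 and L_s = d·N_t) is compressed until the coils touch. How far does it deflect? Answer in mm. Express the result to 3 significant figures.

25.6 mm

N_t = 20; L_s = 2.5·20 = 50 mm
δ_solid = L₀ − L_s = 75.6 − 50 = 25.6 mm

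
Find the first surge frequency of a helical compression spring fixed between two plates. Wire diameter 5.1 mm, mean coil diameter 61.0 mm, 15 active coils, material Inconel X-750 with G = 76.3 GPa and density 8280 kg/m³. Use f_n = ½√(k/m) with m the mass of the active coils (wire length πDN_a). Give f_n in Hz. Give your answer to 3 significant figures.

k = Gd⁴/(8D³N_a) = (76.3×10³)(5.1⁴)/(8·61.0³·15) = 1.8951 N/mm = 1895.1 N/m
Wire length L = πDN_a = π·61.0·15 = 2874.6 mm
m = ρ·(πd²/4)·L = 8280 × 20.428×10⁻⁶ m² × 2.8746 m = 0.48622 kg
f_n = ½√(k/m) = 0.5·√(1895.1/0.48622) = 0.5·√(3897.7) = 31.216 Hz

31.2 Hz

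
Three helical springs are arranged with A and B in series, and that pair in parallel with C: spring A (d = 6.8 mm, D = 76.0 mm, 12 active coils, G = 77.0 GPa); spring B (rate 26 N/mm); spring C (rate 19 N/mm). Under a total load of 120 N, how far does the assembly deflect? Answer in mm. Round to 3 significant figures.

k_A = Gd⁴/(8D³N_a) = (77.0×10³)(6.8⁴)/(8·76.0³·12) = 3.9067 N/mm
Springs A,B series: k_AB = 1/(1/3.9067+1/26) = 3.3964 N/mm; parallel with C: k_eq = 3.3964+19 = 22.396 N/mm
δ = F/k_eq = 120/22.396 = 5.358 mm

5.36 mm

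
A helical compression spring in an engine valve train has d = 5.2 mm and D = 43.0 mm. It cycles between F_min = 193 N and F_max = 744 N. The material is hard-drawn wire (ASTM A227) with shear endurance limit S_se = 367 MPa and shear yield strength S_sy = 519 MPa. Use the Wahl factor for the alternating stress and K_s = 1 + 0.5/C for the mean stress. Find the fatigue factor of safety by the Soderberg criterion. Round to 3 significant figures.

0.697

C = D/d = 43.0/5.2 = 8.2692; K_W = (4C−1)/(4C−4)+0.615/C = 1.1775; K_s = 1+0.5/C = 1.0605
F_a = (F_max−F_min)/2 = 275.5 N; F_m = (F_max+F_min)/2 = 468.5 N
τ_a = K_W·8F_aD/(πd³) = 1.1775 × 214.55 = 252.64 MPa
τ_m = K_s·8F_mD/(πd³) = 1.0605 × 364.84 = 386.91 MPa
Soderberg: 1/n_f = τ_a/S_se + τ_m/S_sy = 252.64/367 + 386.91/519 = 0.68839 + 0.74548 = 1.4339
n_f = 1/1.4339 = 0.6974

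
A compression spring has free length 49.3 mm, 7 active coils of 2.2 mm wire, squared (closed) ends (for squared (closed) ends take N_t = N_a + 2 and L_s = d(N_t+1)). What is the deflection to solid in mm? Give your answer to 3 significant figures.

27.3 mm

N_t = 9; L_s = 2.2·10 = 22 mm
δ_solid = L₀ − L_s = 49.3 − 22 = 27.3 mm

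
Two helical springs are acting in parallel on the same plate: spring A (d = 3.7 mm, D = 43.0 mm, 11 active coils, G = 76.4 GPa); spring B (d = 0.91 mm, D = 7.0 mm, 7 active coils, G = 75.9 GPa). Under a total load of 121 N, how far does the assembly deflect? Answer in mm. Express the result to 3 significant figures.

k_A = Gd⁴/(8D³N_a) = (76.4×10³)(3.7⁴)/(8·43.0³·11) = 2.0465 N/mm
k_B = Gd⁴/(8D³N_a) = (75.9×10³)(0.91⁴)/(8·7.0³·7) = 2.7097 N/mm
Parallel: k_eq = 2.0465 + 2.7097 = 4.7562 N/mm
δ = F/k_eq = 121/4.7562 = 25.44 mm

25.4 mm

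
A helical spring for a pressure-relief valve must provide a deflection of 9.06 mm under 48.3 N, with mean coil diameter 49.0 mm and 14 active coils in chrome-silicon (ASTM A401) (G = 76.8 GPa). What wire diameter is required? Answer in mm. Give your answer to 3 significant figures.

5.50 mm

Required rate k = F/δ = 48.3/9.06 = 5.3311 N/mm
d = (8D³N_a·k / G)^(1/4) = (8·49.0³·14·5.3311 / (76.8×10³))^0.25
  = (914.67)^0.25 = 5.4994 mm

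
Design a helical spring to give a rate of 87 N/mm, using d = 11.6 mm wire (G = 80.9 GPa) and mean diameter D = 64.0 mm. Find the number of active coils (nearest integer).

N_a = Gd⁴/(8D³k) = (80.9×10³ × 11.6⁴)/(8 × 64.0³ × 87)
    = 1.46481e+09 / 1.82452e+08 = 8.028 → 8 coils

8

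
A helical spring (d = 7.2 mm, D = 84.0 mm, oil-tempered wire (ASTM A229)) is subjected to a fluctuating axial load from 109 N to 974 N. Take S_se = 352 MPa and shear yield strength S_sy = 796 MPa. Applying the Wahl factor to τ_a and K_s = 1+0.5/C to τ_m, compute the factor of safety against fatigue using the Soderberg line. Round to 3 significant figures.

C = D/d = 84.0/7.2 = 11.6667; K_W = (4C−1)/(4C−4)+0.615/C = 1.1230; K_s = 1+0.5/C = 1.0429
F_a = (F_max−F_min)/2 = 432.5 N; F_m = (F_max+F_min)/2 = 541.5 N
τ_a = K_W·8F_aD/(πd³) = 1.1230 × 247.86 = 278.35 MPa
τ_m = K_s·8F_mD/(πd³) = 1.0429 × 310.33 = 323.63 MPa
Soderberg: 1/n_f = τ_a/S_se + τ_m/S_sy = 278.35/352 + 323.63/796 = 0.79078 + 0.40657 = 1.1973
n_f = 1/1.1973 = 0.8352

0.835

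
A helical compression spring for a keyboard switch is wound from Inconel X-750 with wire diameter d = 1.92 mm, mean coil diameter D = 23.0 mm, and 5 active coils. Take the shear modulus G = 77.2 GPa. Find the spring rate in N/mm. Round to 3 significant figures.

2.16 N/mm

k = Gd⁴/(8D³N_a) = (77.2×10³ × 1.92⁴) / (8 × 23.0³ × 5)
  = 1.04911e+06 / 486680 = 2.1557 N/mm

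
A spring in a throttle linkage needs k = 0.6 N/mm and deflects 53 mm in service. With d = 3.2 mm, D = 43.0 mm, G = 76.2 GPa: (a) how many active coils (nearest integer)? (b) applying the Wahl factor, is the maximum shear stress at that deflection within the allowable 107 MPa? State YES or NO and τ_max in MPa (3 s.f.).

N_a = Gd⁴/(8D³k) = (76.2×10³)(3.2⁴)/(8·43.0³·0.6) = 20.94 → N_a = 21
Actual rate k = Gd⁴/(8D³·21) = 0.59819 N/mm
Working load F = kδ = 0.59819·53 = 31.704 N
C = 43.0/3.2 = 13.4375; K_W = (4C−1)/(4C−4)+0.615/C = 1.1061
τ_max = K_W·8FD/(πd³) = 1.1061·105.94 = 117.18 MPa
τ_max > 107 MPa → exceeds allowable

(a) 21 coils; (b) NO, τ_max = 117 MPa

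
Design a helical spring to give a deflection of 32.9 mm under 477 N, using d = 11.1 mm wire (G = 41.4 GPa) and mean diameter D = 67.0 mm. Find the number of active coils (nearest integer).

18

Required rate k = F/δ = 477/32.9 = 14.498 N/mm
N_a = Gd⁴/(8D³k) = (41.4×10³ × 11.1⁴)/(8 × 67.0³ × 14.498)
    = 6.28481e+08 / 3.48849e+07 = 18.02 → 18 coils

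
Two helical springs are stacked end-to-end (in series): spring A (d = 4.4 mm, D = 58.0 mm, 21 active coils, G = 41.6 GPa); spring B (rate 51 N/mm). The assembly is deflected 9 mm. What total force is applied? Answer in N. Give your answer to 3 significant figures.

4.24 N

k_A = Gd⁴/(8D³N_a) = (41.6×10³)(4.4⁴)/(8·58.0³·21) = 0.47568 N/mm
Series: 1/k_eq = 1/0.47568 + 1/51 = 2.1219; k_eq = 0.47128 N/mm
F = k_eq·δ = 0.47128·9 = 4.2415 N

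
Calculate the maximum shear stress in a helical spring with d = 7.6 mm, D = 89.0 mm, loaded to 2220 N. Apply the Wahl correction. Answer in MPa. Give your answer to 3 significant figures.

Spring index C = D/d = 89.0/7.6 = 11.7105
K_W = (4C−1)/(4C−4) + 0.615/C = 45.842/42.842 + 0.0525 = 1.1225
τ₀ = 8FD/(πd³) = 8·2220·89.0/(π·7.6³) = 1.58064e+06/1379.1 = 1146.2 MPa
τ_max = K·τ₀ = 1.1225 × 1146.2 = 1286.6 MPa

1290 MPa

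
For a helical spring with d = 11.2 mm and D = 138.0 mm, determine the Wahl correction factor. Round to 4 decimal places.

1.1162

C = D/d = 138.0/11.2 = 12.3214
K_W = (4C−1)/(4C−4) + 0.615/C = 48.286/45.286 + 0.0499 = 1.1162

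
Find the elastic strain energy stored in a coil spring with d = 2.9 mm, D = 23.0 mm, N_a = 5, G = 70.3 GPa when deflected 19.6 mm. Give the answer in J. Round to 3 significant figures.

1.96 J

k = Gd⁴/(8D³N_a) = (70.3×10³)(2.9⁴)/(8·23.0³·5) = 10.217 N/mm
U = ½kδ² = 0.5 × 10.217 × 19.6² = 1962.4 N·mm = 1.9624 J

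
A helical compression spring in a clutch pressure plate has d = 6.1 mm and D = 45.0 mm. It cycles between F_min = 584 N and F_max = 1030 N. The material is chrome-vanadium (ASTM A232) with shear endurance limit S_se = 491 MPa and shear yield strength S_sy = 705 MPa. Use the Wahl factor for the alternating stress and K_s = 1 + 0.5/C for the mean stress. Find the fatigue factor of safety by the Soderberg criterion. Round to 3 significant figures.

1.12

C = D/d = 45.0/6.1 = 7.3770; K_W = (4C−1)/(4C−4)+0.615/C = 1.2010; K_s = 1+0.5/C = 1.0678
F_a = (F_max−F_min)/2 = 223 N; F_m = (F_max+F_min)/2 = 807 N
τ_a = K_W·8F_aD/(πd³) = 1.2010 × 112.58 = 135.21 MPa
τ_m = K_s·8F_mD/(πd³) = 1.0678 × 407.41 = 435.03 MPa
Soderberg: 1/n_f = τ_a/S_se + τ_m/S_sy = 135.21/491 + 435.03/705 = 0.27537 + 0.61706 = 0.89243
n_f = 1/0.89243 = 1.121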